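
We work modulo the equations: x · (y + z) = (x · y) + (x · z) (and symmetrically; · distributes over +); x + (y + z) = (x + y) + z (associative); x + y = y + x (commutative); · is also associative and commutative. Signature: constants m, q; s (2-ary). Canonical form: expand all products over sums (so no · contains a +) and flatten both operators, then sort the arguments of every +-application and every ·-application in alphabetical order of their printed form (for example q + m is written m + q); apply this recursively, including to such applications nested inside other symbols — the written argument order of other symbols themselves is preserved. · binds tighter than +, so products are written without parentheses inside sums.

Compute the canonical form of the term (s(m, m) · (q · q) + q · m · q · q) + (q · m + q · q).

Answer: m · q + m · q · q · q + q · q + q · q · s(m, m)

Derivation:
Merge nested applications:  q · q · s(m, m) + m · q · q · q + m · q + q · q
Order the arguments:  m · q + m · q · q · q + q · q + q · q · s(m, m)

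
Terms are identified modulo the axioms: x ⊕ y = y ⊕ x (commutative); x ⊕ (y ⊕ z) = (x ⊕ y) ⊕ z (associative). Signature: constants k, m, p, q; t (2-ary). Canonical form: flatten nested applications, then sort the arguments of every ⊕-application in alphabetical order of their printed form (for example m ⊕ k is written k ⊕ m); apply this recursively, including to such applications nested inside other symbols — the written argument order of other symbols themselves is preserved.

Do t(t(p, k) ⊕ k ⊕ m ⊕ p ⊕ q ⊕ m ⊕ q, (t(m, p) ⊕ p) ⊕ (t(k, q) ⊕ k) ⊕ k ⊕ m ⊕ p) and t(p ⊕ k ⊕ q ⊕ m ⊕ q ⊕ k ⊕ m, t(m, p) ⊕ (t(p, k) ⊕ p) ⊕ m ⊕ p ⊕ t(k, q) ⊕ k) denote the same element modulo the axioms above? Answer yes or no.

Left:  t(t(p, k) ⊕ k ⊕ m ⊕ p ⊕ q ⊕ m ⊕ q, (t(m, p) ⊕ p) ⊕ (t(k, q) ⊕ k) ⊕ k ⊕ m ⊕ p)
  Descend into:  (t(m, p) ⊕ p) ⊕ (t(k, q) ⊕ k) ⊕ k ⊕ m ⊕ p
  Flatten:  t(m, p) ⊕ p ⊕ t(k, q) ⊕ k ⊕ k ⊕ m ⊕ p
  Sort:  k ⊕ k ⊕ m ⊕ p ⊕ p ⊕ t(k, q) ⊕ t(m, p)
  Put back:  t(k ⊕ m ⊕ m ⊕ p ⊕ q ⊕ q ⊕ t(p, k), k ⊕ k ⊕ m ⊕ p ⊕ p ⊕ t(k, q) ⊕ t(m, p))
Right:  t(p ⊕ k ⊕ q ⊕ m ⊕ q ⊕ k ⊕ m, t(m, p) ⊕ (t(p, k) ⊕ p) ⊕ m ⊕ p ⊕ t(k, q) ⊕ k)
  Focus inside:  t(m, p) ⊕ (t(p, k) ⊕ p) ⊕ m ⊕ p ⊕ t(k, q) ⊕ k
  Un-nest:  t(m, p) ⊕ t(p, k) ⊕ p ⊕ m ⊕ p ⊕ t(k, q) ⊕ k
  Order the arguments:  k ⊕ m ⊕ p ⊕ p ⊕ t(k, q) ⊕ t(m, p) ⊕ t(p, k)
  Reassemble:  t(k ⊕ k ⊕ m ⊕ m ⊕ p ⊕ q ⊕ q, k ⊕ m ⊕ p ⊕ p ⊕ t(k, q) ⊕ t(m, p) ⊕ t(p, k))

Answer: no — t(k ⊕ m ⊕ m ⊕ p ⊕ q ⊕ q ⊕ t(p, k), k ⊕ k ⊕ m ⊕ p ⊕ p ⊕ t(k, q) ⊕ t(m, p)) vs t(k ⊕ k ⊕ m ⊕ m ⊕ p ⊕ q ⊕ q, k ⊕ m ⊕ p ⊕ p ⊕ t(k, q) ⊕ t(m, p) ⊕ t(p, k))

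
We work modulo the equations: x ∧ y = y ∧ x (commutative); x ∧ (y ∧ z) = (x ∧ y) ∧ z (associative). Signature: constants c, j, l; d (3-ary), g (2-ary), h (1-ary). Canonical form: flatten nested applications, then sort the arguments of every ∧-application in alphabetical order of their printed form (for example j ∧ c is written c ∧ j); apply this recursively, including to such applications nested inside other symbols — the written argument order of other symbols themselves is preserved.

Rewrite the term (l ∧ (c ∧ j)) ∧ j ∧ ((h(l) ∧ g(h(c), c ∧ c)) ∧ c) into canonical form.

Merge nested applications:  l ∧ c ∧ j ∧ j ∧ h(l) ∧ g(h(c), c ∧ c) ∧ c
Order the arguments:  c ∧ c ∧ g(h(c), c ∧ c) ∧ h(l) ∧ j ∧ j ∧ l

Answer: c ∧ c ∧ g(h(c), c ∧ c) ∧ h(l) ∧ j ∧ j ∧ l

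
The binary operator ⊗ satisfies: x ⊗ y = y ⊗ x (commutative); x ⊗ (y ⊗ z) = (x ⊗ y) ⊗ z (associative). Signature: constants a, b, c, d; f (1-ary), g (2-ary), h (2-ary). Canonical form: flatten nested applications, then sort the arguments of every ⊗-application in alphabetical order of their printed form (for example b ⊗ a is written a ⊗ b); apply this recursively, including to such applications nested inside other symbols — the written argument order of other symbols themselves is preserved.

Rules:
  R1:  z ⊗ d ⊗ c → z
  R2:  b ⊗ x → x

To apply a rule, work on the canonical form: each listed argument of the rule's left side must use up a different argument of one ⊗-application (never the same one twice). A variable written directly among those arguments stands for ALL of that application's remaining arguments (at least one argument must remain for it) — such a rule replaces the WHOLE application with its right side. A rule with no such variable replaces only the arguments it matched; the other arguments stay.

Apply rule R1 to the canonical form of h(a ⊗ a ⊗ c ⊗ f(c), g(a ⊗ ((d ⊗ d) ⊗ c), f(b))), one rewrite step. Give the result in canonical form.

Canonical form:  h(a ⊗ a ⊗ c ⊗ f(c), g(a ⊗ c ⊗ d ⊗ d, f(b)))
Match R1:  consume c, d;  z := a ⊗ d
The extension variable absorbs all remaining arguments, so the whole application is rewritten.
Result:  h(a ⊗ a ⊗ c ⊗ f(c), g(a ⊗ d, f(b)))

Answer: h(a ⊗ a ⊗ c ⊗ f(c), g(a ⊗ d, f(b)))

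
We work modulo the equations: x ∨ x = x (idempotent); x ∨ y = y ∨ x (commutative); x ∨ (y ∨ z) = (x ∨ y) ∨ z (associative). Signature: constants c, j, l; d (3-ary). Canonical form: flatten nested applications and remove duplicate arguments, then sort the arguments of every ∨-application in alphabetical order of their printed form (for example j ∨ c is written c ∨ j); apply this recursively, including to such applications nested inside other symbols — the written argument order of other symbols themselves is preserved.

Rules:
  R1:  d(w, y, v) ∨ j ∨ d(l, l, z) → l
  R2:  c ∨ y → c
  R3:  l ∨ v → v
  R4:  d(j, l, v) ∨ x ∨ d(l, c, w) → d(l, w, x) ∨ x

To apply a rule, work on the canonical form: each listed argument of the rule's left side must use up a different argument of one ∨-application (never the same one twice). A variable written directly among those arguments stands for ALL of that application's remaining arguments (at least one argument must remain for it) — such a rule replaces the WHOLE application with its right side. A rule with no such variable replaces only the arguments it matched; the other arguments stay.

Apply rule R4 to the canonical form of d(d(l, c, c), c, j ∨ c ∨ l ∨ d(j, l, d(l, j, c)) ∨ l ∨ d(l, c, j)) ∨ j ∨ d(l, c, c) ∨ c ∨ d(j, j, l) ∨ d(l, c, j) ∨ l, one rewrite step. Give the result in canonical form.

Canonical form:  c ∨ d(d(l, c, c), c, c ∨ d(j, l, d(l, j, c)) ∨ d(l, c, j) ∨ j ∨ l) ∨ d(j, j, l) ∨ d(l, c, c) ∨ d(l, c, j) ∨ j ∨ l
R4 matches:  uses d(j, l, d(l, j, c)), d(l, c, j);  v := d(l, j, c), w := j, x := c ∨ j ∨ l
The extension variable absorbs all remaining arguments, so the whole application is rewritten.
Giving:  c ∨ d(d(l, c, c), c, c ∨ d(l, j, c ∨ j ∨ l) ∨ j ∨ l) ∨ d(j, j, l) ∨ d(l, c, c) ∨ d(l, c, j) ∨ j ∨ l

Answer: c ∨ d(d(l, c, c), c, c ∨ d(l, j, c ∨ j ∨ l) ∨ j ∨ l) ∨ d(j, j, l) ∨ d(l, c, c) ∨ d(l, c, j) ∨ j ∨ l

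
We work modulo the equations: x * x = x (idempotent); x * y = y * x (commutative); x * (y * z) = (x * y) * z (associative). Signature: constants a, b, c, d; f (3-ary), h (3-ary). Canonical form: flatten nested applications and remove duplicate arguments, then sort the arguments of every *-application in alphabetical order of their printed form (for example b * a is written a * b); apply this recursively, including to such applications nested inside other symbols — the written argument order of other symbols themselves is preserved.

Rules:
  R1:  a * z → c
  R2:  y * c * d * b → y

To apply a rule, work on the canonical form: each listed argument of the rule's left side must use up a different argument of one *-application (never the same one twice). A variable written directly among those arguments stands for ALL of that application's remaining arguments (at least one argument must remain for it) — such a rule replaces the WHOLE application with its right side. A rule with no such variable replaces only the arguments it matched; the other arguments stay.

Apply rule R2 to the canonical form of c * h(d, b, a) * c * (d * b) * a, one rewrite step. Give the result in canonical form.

Answer: a * h(d, b, a)

Derivation:
Canonical form:  a * b * c * d * h(d, b, a)
Match R2:  consume b, c, d;  y := a * h(d, b, a)
The extension variable absorbs all remaining arguments, so the whole application is rewritten.
New term:  a * h(d, b, a)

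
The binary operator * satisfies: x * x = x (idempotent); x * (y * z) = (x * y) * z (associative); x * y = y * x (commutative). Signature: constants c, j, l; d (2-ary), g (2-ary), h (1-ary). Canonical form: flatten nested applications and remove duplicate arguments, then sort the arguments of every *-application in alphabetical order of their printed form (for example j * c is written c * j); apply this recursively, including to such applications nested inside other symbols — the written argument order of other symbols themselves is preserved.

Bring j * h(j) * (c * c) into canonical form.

Answer: c * h(j) * j

Derivation:
Un-nest:  j * h(j) * c * c
Idempotence:  drop duplicate c
Order the arguments:  c * h(j) * j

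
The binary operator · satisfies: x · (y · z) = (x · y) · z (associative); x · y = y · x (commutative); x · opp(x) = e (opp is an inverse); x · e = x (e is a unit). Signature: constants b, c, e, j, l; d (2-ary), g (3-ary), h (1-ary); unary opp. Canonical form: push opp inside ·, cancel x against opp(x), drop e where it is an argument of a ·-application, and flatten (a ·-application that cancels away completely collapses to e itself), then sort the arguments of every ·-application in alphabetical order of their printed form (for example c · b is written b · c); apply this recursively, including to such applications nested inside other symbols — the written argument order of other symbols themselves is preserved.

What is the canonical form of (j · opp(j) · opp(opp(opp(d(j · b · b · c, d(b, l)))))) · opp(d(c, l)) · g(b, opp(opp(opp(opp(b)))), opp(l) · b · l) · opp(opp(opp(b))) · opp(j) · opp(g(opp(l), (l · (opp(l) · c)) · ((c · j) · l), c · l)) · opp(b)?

Answer: g(b, b, b) · opp(b) · opp(b) · opp(d(b · b · c · j, d(b, l))) · opp(d(c, l)) · opp(g(opp(l), c · c · j · l, c · l)) · opp(j)

Derivation:
Push opp inside:  distribute opp over · and collapse double opp
Combine occurrences:  opp(j) · opp(d(b · b · c · j, d(b, l))) · opp(d(c, l)) · g(b, b, b) · opp(b) · opp(b) · opp(g(opp(l), c · c · j · l, c · l))
Order the arguments:  g(b, b, b) · opp(b) · opp(b) · opp(d(b · b · c · j, d(b, l))) · opp(d(c, l)) · opp(g(opp(l), c · c · j · l, c · l)) · opp(j)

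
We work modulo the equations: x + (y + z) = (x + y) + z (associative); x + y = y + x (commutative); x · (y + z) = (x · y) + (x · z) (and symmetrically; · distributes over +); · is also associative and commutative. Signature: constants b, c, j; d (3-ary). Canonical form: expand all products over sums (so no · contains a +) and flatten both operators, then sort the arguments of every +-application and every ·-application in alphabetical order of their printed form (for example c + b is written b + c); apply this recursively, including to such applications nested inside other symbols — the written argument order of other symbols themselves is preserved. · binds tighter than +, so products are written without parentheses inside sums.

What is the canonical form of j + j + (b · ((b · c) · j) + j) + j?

Answer: b · b · c · j + j + j + j + j

Derivation:
Merge nested applications:  j + j + b · b · c · j + j + j
Sort arguments:  b · b · c · j + j + j + j + j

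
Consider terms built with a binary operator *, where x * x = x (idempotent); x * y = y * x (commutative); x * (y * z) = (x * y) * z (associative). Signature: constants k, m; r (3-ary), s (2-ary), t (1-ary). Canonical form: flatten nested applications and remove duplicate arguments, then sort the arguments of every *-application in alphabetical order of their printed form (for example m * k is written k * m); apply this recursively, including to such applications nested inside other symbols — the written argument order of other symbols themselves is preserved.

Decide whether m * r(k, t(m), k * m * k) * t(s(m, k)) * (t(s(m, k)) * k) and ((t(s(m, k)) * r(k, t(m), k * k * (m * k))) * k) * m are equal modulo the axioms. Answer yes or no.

Answer: yes — both canonical forms are k * m * r(k, t(m), k * m) * t(s(m, k))

Derivation:
Left:  m * r(k, t(m), k * m * k) * t(s(m, k)) * (t(s(m, k)) * k)
  Un-nest:  m * r(k, t(m), k * m * k) * t(s(m, k)) * t(s(m, k)) * k
  Simplify inside:  r(k, t(m), k * m * k)  →  r(k, t(m), k * m)
  Drop duplicates:  drop duplicate t(s(m, k))
  Order the arguments:  k * m * r(k, t(m), k * m) * t(s(m, k))
Right:  ((t(s(m, k)) * r(k, t(m), k * k * (m * k))) * k) * m
  Un-nest:  t(s(m, k)) * r(k, t(m), k * k * (m * k)) * k * m
  Canonicalize subterm:  r(k, t(m), k * k * (m * k))  →  r(k, t(m), k * m)
  Order the arguments:  k * m * r(k, t(m), k * m) * t(s(m, k))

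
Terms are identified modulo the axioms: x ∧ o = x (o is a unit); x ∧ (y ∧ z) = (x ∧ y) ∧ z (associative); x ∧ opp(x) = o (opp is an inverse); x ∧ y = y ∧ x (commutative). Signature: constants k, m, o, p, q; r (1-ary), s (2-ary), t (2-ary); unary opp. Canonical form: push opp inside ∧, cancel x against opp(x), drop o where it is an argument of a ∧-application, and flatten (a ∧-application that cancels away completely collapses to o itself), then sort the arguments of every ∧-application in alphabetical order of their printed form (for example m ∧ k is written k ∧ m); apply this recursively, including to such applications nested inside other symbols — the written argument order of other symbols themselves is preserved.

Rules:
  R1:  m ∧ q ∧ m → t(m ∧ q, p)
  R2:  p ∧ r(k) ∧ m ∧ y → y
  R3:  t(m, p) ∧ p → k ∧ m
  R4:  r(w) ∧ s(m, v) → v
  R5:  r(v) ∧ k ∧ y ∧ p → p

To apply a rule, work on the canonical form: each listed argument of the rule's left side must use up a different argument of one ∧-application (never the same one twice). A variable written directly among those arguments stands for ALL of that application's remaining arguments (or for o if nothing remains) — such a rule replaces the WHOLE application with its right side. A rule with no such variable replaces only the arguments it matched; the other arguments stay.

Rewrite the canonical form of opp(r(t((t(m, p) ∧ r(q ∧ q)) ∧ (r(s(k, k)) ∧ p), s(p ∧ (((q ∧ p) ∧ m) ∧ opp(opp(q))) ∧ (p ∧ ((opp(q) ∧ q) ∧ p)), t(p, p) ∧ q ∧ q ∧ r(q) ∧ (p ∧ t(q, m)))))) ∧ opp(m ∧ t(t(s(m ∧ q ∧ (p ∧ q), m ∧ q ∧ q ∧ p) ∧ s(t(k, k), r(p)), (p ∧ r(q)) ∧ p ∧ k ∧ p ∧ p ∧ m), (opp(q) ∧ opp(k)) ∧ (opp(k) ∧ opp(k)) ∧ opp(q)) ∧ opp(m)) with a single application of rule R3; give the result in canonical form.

Canonical form:  opp(r(t(p ∧ r(q ∧ q) ∧ r(s(k, k)) ∧ t(m, p), s(m ∧ p ∧ p ∧ p ∧ p ∧ q ∧ q, p ∧ q ∧ q ∧ r(q) ∧ t(p, p) ∧ t(q, m))))) ∧ opp(t(t(s(m ∧ p ∧ q ∧ q, m ∧ p ∧ q ∧ q) ∧ s(t(k, k), r(p)), k ∧ m ∧ p ∧ p ∧ p ∧ p ∧ r(q)), opp(k) ∧ opp(k) ∧ opp(k) ∧ opp(q) ∧ opp(q)))
Match R3:  consume p, t(m, p)
Giving:  opp(r(t(k ∧ m ∧ r(q ∧ q) ∧ r(s(k, k)), s(m ∧ p ∧ p ∧ p ∧ p ∧ q ∧ q, p ∧ q ∧ q ∧ r(q) ∧ t(p, p) ∧ t(q, m))))) ∧ opp(t(t(s(m ∧ p ∧ q ∧ q, m ∧ p ∧ q ∧ q) ∧ s(t(k, k), r(p)), k ∧ m ∧ p ∧ p ∧ p ∧ p ∧ r(q)), opp(k) ∧ opp(k) ∧ opp(k) ∧ opp(q) ∧ opp(q)))

Answer: opp(r(t(k ∧ m ∧ r(q ∧ q) ∧ r(s(k, k)), s(m ∧ p ∧ p ∧ p ∧ p ∧ q ∧ q, p ∧ q ∧ q ∧ r(q) ∧ t(p, p) ∧ t(q, m))))) ∧ opp(t(t(s(m ∧ p ∧ q ∧ q, m ∧ p ∧ q ∧ q) ∧ s(t(k, k), r(p)), k ∧ m ∧ p ∧ p ∧ p ∧ p ∧ r(q)), opp(k) ∧ opp(k) ∧ opp(k) ∧ opp(q) ∧ opp(q)))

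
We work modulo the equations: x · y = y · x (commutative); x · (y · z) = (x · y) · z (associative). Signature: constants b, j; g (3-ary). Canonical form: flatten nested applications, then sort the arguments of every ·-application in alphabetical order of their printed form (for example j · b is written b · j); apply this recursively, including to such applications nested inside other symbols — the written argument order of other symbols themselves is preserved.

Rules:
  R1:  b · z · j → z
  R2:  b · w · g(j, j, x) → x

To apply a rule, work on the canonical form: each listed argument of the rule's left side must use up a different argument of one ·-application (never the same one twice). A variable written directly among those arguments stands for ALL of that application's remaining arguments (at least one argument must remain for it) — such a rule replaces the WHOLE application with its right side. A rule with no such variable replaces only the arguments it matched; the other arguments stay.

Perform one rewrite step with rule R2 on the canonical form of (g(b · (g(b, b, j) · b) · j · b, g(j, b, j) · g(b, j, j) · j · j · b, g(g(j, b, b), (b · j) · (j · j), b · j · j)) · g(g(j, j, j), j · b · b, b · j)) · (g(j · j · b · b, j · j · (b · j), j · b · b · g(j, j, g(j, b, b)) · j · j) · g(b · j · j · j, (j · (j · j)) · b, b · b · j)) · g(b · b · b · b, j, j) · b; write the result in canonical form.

Answer: b · g(b · b · b · b, j, j) · g(b · b · b · g(b, b, j) · j, b · g(b, j, j) · g(j, b, j) · j · j, g(g(j, b, b), b · j · j · j, b · j · j)) · g(b · b · j · j, b · j · j · j, g(j, b, b)) · g(b · j · j · j, b · j · j · j, b · b · j) · g(g(j, j, j), b · b · j, b · j)

Derivation:
Canonical form:  b · g(b · b · b · b, j, j) · g(b · b · b · g(b, b, j) · j, b · g(b, j, j) · g(j, b, j) · j · j, g(g(j, b, b), b · j · j · j, b · j · j)) · g(b · b · j · j, b · j · j · j, b · b · g(j, j, g(j, b, b)) · j · j · j) · g(b · j · j · j, b · j · j · j, b · b · j) · g(g(j, j, j), b · b · j, b · j)
R2 matches:  uses b, g(j, j, g(j, b, b));  w := b · j · j · j, x := g(j, b, b)
The variable takes the whole remainder — replace the entire application.
Result:  b · g(b · b · b · b, j, j) · g(b · b · b · g(b, b, j) · j, b · g(b, j, j) · g(j, b, j) · j · j, g(g(j, b, b), b · j · j · j, b · j · j)) · g(b · b · j · j, b · j · j · j, g(j, b, b)) · g(b · j · j · j, b · j · j · j, b · b · j) · g(g(j, j, j), b · b · j, b · j)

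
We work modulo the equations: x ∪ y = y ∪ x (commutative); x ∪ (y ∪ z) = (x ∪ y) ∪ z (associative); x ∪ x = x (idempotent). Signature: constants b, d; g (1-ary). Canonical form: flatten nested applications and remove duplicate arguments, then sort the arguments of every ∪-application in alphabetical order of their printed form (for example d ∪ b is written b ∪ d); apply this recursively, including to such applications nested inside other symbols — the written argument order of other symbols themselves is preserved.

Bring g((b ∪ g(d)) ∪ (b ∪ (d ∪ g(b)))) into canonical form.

Answer: g(b ∪ d ∪ g(b) ∪ g(d))

Derivation:
Focus inside:  (b ∪ g(d)) ∪ (b ∪ (d ∪ g(b)))
Flatten:  b ∪ g(d) ∪ b ∪ d ∪ g(b)
Drop duplicates:  drop duplicate b
Sort:  b ∪ d ∪ g(b) ∪ g(d)
Put back:  g(b ∪ d ∪ g(b) ∪ g(d))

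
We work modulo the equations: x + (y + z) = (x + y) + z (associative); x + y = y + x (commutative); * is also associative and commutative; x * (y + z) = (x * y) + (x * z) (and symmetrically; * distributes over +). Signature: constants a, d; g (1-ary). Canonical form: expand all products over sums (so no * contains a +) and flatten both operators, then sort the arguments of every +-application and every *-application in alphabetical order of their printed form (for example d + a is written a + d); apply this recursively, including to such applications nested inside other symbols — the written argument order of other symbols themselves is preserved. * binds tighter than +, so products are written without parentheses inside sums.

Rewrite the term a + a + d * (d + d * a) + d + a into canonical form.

Distribute:  a + a + d * d + a * d * d + d + a
Sort arguments:  a + a + a + a * d * d + d + d * d

Answer: a + a + a + a * d * d + d + d * d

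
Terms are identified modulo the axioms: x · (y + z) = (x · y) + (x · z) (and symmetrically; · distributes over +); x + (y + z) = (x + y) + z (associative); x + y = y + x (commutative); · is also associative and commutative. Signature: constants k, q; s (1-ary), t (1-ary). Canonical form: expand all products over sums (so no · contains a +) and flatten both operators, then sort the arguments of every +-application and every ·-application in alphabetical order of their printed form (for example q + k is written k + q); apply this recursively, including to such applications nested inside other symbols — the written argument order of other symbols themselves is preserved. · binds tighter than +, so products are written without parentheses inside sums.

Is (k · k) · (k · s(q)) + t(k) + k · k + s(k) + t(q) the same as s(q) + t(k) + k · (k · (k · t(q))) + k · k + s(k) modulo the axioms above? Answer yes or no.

Left:  (k · k) · (k · s(q)) + t(k) + k · k + s(k) + t(q)
  Flatten:  k · k · k · s(q) + t(k) + k · k + s(k) + t(q)
  Order the arguments:  k · k + k · k · k · s(q) + s(k) + t(k) + t(q)
Right:  s(q) + t(k) + k · (k · (k · t(q))) + k · k + s(k)
  Merge nested applications:  s(q) + t(k) + k · k · k · t(q) + k · k + s(k)
  Sort:  k · k + k · k · k · t(q) + s(k) + s(q) + t(k)

Answer: no — k · k + k · k · k · s(q) + s(k) + t(k) + t(q) vs k · k + k · k · k · t(q) + s(k) + s(q) + t(k)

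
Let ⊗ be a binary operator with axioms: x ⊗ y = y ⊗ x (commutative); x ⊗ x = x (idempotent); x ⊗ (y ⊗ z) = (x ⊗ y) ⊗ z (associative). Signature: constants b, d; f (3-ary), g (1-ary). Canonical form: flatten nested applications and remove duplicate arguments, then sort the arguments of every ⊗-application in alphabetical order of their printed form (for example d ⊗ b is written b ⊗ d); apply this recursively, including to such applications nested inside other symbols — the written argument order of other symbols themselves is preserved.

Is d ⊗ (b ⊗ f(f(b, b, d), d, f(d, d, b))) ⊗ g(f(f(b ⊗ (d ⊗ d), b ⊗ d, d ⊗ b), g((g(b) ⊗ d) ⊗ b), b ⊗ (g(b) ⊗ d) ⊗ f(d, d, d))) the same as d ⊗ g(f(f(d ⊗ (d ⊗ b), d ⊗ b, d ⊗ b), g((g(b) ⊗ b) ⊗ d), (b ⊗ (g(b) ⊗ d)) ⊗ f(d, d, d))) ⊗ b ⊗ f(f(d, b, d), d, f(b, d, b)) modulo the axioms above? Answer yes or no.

Answer: no — b ⊗ d ⊗ f(f(b, b, d), d, f(d, d, b)) ⊗ g(f(f(b ⊗ d, b ⊗ d, b ⊗ d), g(b ⊗ d ⊗ g(b)), b ⊗ d ⊗ f(d, d, d) ⊗ g(b))) vs b ⊗ d ⊗ f(f(d, b, d), d, f(b, d, b)) ⊗ g(f(f(b ⊗ d, b ⊗ d, b ⊗ d), g(b ⊗ d ⊗ g(b)), b ⊗ d ⊗ f(d, d, d) ⊗ g(b)))

Derivation:
Left:  d ⊗ (b ⊗ f(f(b, b, d), d, f(d, d, b))) ⊗ g(f(f(b ⊗ (d ⊗ d), b ⊗ d, d ⊗ b), g((g(b) ⊗ d) ⊗ b), b ⊗ (g(b) ⊗ d) ⊗ f(d, d, d)))
  Merge nested applications:  d ⊗ b ⊗ f(f(b, b, d), d, f(d, d, b)) ⊗ g(f(f(b ⊗ (d ⊗ d), b ⊗ d, d ⊗ b), g((g(b) ⊗ d) ⊗ b), b ⊗ (g(b) ⊗ d) ⊗ f(d, d, d)))
  Inside:  g(f(f(b ⊗ (d ⊗ d), b ⊗ d, d ⊗ b), g((g(b) ⊗ d) ⊗ b), b ⊗ (g(b) ⊗ d) ⊗ f(d, d, d)))  →  g(f(f(b ⊗ d, b ⊗ d, b ⊗ d), g(b ⊗ d ⊗ g(b)), b ⊗ d ⊗ f(d, d, d) ⊗ g(b)))
  Order the arguments:  b ⊗ d ⊗ f(f(b, b, d), d, f(d, d, b)) ⊗ g(f(f(b ⊗ d, b ⊗ d, b ⊗ d), g(b ⊗ d ⊗ g(b)), b ⊗ d ⊗ f(d, d, d) ⊗ g(b)))
Right:  d ⊗ g(f(f(d ⊗ (d ⊗ b), d ⊗ b, d ⊗ b), g((g(b) ⊗ b) ⊗ d), (b ⊗ (g(b) ⊗ d)) ⊗ f(d, d, d))) ⊗ b ⊗ f(f(d, b, d), d, f(b, d, b))
  Simplify inside:  g(f(f(d ⊗ (d ⊗ b), d ⊗ b, d ⊗ b), g((g(b) ⊗ b) ⊗ d), (b ⊗ (g(b) ⊗ d)) ⊗ f(d, d, d)))  →  g(f(f(b ⊗ d, b ⊗ d, b ⊗ d), g(b ⊗ d ⊗ g(b)), b ⊗ d ⊗ f(d, d, d) ⊗ g(b)))
  Sort:  b ⊗ d ⊗ f(f(d, b, d), d, f(b, d, b)) ⊗ g(f(f(b ⊗ d, b ⊗ d, b ⊗ d), g(b ⊗ d ⊗ g(b)), b ⊗ d ⊗ f(d, d, d) ⊗ g(b)))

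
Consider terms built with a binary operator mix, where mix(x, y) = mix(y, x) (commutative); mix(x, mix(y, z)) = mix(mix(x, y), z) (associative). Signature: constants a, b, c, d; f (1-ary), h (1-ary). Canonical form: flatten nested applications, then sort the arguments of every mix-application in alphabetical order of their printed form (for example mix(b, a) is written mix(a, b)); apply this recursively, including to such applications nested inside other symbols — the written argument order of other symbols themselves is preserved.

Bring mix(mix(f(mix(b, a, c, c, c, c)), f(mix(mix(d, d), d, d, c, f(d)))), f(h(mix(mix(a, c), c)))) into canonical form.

Answer: mix(f(h(mix(a, c, c))), f(mix(a, b, c, c, c, c)), f(mix(c, d, d, d, d, f(d))))

Derivation:
Flatten:  mix(f(mix(b, a, c, c, c, c)), f(mix(mix(d, d), d, d, c, f(d))), f(h(mix(mix(a, c), c))))
Canonicalize subterm:  f(mix(b, a, c, c, c, c))  →  f(mix(a, b, c, c, c, c))
Simplify inside:  f(mix(mix(d, d), d, d, c, f(d)))  →  f(mix(c, d, d, d, d, f(d)))
Simplify inside:  f(h(mix(mix(a, c), c)))  →  f(h(mix(a, c, c)))
Order the arguments:  mix(f(h(mix(a, c, c))), f(mix(a, b, c, c, c, c)), f(mix(c, d, d, d, d, f(d))))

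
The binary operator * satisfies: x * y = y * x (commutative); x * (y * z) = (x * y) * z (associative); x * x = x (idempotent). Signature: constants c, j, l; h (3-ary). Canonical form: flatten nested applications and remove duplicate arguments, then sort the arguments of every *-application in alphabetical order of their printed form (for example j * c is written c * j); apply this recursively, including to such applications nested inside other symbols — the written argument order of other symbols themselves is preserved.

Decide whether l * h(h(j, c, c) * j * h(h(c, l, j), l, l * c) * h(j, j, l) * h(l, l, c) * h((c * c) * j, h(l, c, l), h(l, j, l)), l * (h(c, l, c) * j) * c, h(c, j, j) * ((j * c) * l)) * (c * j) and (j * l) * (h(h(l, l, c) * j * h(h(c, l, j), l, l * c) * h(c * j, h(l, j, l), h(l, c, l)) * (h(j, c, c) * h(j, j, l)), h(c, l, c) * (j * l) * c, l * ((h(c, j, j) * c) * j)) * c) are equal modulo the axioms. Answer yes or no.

Left:  l * h(h(j, c, c) * j * h(h(c, l, j), l, l * c) * h(j, j, l) * h(l, l, c) * h((c * c) * j, h(l, c, l), h(l, j, l)), l * (h(c, l, c) * j) * c, h(c, j, j) * ((j * c) * l)) * (c * j)
  Flatten:  l * h(h(j, c, c) * j * h(h(c, l, j), l, l * c) * h(j, j, l) * h(l, l, c) * h((c * c) * j, h(l, c, l), h(l, j, l)), l * (h(c, l, c) * j) * c, h(c, j, j) * ((j * c) * l)) * c * j
  Canonicalize subterm:  h(h(j, c, c) * j * h(h(c, l, j), l, l * c) * h(j, j, l) * h(l, l, c) * h((c * c) * j, h(l, c, l), h(l, j, l)), l * (h(c, l, c) * j) * c, h(c, j, j) * ((j * c) * l))  →  h(h(c * j, h(l, c, l), h(l, j, l)) * h(h(c, l, j), l, c * l) * h(j, c, c) * h(j, j, l) * h(l, l, c) * j, c * h(c, l, c) * j * l, c * h(c, j, j) * j * l)
  Sort arguments:  c * h(h(c * j, h(l, c, l), h(l, j, l)) * h(h(c, l, j), l, c * l) * h(j, c, c) * h(j, j, l) * h(l, l, c) * j, c * h(c, l, c) * j * l, c * h(c, j, j) * j * l) * j * l
Right:  (j * l) * (h(h(l, l, c) * j * h(h(c, l, j), l, l * c) * h(c * j, h(l, j, l), h(l, c, l)) * (h(j, c, c) * h(j, j, l)), h(c, l, c) * (j * l) * c, l * ((h(c, j, j) * c) * j)) * c)
  Flatten:  j * l * h(h(l, l, c) * j * h(h(c, l, j), l, l * c) * h(c * j, h(l, j, l), h(l, c, l)) * (h(j, c, c) * h(j, j, l)), h(c, l, c) * (j * l) * c, l * ((h(c, j, j) * c) * j)) * c
  Canonicalize subterm:  h(h(l, l, c) * j * h(h(c, l, j), l, l * c) * h(c * j, h(l, j, l), h(l, c, l)) * (h(j, c, c) * h(j, j, l)), h(c, l, c) * (j * l) * c, l * ((h(c, j, j) * c) * j))  →  h(h(c * j, h(l, j, l), h(l, c, l)) * h(h(c, l, j), l, c * l) * h(j, c, c) * h(j, j, l) * h(l, l, c) * j, c * h(c, l, c) * j * l, c * h(c, j, j) * j * l)
  Sort arguments:  c * h(h(c * j, h(l, j, l), h(l, c, l)) * h(h(c, l, j), l, c * l) * h(j, c, c) * h(j, j, l) * h(l, l, c) * j, c * h(c, l, c) * j * l, c * h(c, j, j) * j * l) * j * l

Answer: no — c * h(h(c * j, h(l, c, l), h(l, j, l)) * h(h(c, l, j), l, c * l) * h(j, c, c) * h(j, j, l) * h(l, l, c) * j, c * h(c, l, c) * j * l, c * h(c, j, j) * j * l) * j * l vs c * h(h(c * j, h(l, j, l), h(l, c, l)) * h(h(c, l, j), l, c * l) * h(j, c, c) * h(j, j, l) * h(l, l, c) * j, c * h(c, l, c) * j * l, c * h(c, j, j) * j * l) * j * l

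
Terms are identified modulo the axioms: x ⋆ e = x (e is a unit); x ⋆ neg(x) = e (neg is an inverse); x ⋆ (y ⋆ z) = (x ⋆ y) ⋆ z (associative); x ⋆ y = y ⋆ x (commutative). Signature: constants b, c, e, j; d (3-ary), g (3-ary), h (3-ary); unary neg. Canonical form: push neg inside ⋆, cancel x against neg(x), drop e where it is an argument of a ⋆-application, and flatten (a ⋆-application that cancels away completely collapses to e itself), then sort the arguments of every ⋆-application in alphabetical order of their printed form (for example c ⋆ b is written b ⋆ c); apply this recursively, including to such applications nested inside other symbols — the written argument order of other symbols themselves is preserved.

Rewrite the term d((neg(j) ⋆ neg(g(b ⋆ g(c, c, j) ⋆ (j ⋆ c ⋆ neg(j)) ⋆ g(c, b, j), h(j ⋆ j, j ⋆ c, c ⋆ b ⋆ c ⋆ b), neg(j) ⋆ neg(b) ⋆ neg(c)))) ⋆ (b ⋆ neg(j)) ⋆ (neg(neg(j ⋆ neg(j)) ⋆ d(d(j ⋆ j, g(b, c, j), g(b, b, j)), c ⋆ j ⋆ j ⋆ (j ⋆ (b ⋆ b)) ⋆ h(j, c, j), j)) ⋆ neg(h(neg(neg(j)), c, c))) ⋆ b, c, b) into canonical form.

Answer: d(b ⋆ b ⋆ neg(d(d(j ⋆ j, g(b, c, j), g(b, b, j)), b ⋆ b ⋆ c ⋆ h(j, c, j) ⋆ j ⋆ j ⋆ j, j)) ⋆ neg(g(b ⋆ c ⋆ g(c, b, j) ⋆ g(c, c, j), h(j ⋆ j, c ⋆ j, b ⋆ b ⋆ c ⋆ c), neg(b) ⋆ neg(c) ⋆ neg(j))) ⋆ neg(h(j, c, c)) ⋆ neg(j) ⋆ neg(j), c, b)

Derivation:
Focus inside:  (neg(j) ⋆ neg(g(b ⋆ g(c, c, j) ⋆ (j ⋆ c ⋆ neg(j)) ⋆ g(c, b, j), h(j ⋆ j, j ⋆ c, c ⋆ b ⋆ c ⋆ b), neg(j) ⋆ neg(b) ⋆ neg(c)))) ⋆ (b ⋆ neg(j)) ⋆ (neg(neg(j ⋆ neg(j)) ⋆ d(d(j ⋆ j, g(b, c, j), g(b, b, j)), c ⋆ j ⋆ j ⋆ (j ⋆ (b ⋆ b)) ⋆ h(j, c, j), j)) ⋆ neg(h(neg(neg(j)), c, c))) ⋆ b
Push neg inside:  distribute neg over ⋆ and collapse double neg
Collect:  neg(j) ⋆ neg(j) ⋆ neg(g(b ⋆ c ⋆ g(c, b, j) ⋆ g(c, c, j), h(j ⋆ j, c ⋆ j, b ⋆ b ⋆ c ⋆ c), neg(b) ⋆ neg(c) ⋆ neg(j))) ⋆ b ⋆ b ⋆ neg(d(d(j ⋆ j, g(b, c, j), g(b, b, j)), b ⋆ b ⋆ c ⋆ h(j, c, j) ⋆ j ⋆ j ⋆ j, j)) ⋆ neg(h(j, c, c))
Order the arguments:  b ⋆ b ⋆ neg(d(d(j ⋆ j, g(b, c, j), g(b, b, j)), b ⋆ b ⋆ c ⋆ h(j, c, j) ⋆ j ⋆ j ⋆ j, j)) ⋆ neg(g(b ⋆ c ⋆ g(c, b, j) ⋆ g(c, c, j), h(j ⋆ j, c ⋆ j, b ⋆ b ⋆ c ⋆ c), neg(b) ⋆ neg(c) ⋆ neg(j))) ⋆ neg(h(j, c, c)) ⋆ neg(j) ⋆ neg(j)
Put back:  d(b ⋆ b ⋆ neg(d(d(j ⋆ j, g(b, c, j), g(b, b, j)), b ⋆ b ⋆ c ⋆ h(j, c, j) ⋆ j ⋆ j ⋆ j, j)) ⋆ neg(g(b ⋆ c ⋆ g(c, b, j) ⋆ g(c, c, j), h(j ⋆ j, c ⋆ j, b ⋆ b ⋆ c ⋆ c), neg(b) ⋆ neg(c) ⋆ neg(j))) ⋆ neg(h(j, c, c)) ⋆ neg(j) ⋆ neg(j), c, b)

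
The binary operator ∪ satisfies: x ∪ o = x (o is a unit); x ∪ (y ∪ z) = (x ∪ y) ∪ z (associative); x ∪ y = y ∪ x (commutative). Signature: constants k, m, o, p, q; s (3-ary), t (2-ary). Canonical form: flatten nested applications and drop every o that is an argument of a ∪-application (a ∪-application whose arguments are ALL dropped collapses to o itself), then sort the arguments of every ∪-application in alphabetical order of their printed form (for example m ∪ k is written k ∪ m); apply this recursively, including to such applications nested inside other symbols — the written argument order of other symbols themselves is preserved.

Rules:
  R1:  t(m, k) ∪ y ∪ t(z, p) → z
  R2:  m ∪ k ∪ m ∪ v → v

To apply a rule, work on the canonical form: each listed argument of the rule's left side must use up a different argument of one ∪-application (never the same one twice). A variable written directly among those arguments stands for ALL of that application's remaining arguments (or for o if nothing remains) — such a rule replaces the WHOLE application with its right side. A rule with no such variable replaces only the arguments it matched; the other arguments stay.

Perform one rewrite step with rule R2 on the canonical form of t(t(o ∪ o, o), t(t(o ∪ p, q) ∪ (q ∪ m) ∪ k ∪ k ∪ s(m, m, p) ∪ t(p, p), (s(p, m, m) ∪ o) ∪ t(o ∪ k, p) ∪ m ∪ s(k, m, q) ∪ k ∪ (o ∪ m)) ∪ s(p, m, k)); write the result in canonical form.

Answer: t(t(o, o), s(p, m, k) ∪ t(k ∪ k ∪ m ∪ q ∪ s(m, m, p) ∪ t(p, p) ∪ t(p, q), s(k, m, q) ∪ s(p, m, m) ∪ t(k, p)))

Derivation:
Canonical form:  t(t(o, o), s(p, m, k) ∪ t(k ∪ k ∪ m ∪ q ∪ s(m, m, p) ∪ t(p, p) ∪ t(p, q), k ∪ m ∪ m ∪ s(k, m, q) ∪ s(p, m, m) ∪ t(k, p)))
R2 matches:  uses k, m, m;  v := s(k, m, q) ∪ s(p, m, m) ∪ t(k, p)
Every leftover argument binds to the variable; the entire application is replaced.
New term:  t(t(o, o), s(p, m, k) ∪ t(k ∪ k ∪ m ∪ q ∪ s(m, m, p) ∪ t(p, p) ∪ t(p, q), s(k, m, q) ∪ s(p, m, m) ∪ t(k, p)))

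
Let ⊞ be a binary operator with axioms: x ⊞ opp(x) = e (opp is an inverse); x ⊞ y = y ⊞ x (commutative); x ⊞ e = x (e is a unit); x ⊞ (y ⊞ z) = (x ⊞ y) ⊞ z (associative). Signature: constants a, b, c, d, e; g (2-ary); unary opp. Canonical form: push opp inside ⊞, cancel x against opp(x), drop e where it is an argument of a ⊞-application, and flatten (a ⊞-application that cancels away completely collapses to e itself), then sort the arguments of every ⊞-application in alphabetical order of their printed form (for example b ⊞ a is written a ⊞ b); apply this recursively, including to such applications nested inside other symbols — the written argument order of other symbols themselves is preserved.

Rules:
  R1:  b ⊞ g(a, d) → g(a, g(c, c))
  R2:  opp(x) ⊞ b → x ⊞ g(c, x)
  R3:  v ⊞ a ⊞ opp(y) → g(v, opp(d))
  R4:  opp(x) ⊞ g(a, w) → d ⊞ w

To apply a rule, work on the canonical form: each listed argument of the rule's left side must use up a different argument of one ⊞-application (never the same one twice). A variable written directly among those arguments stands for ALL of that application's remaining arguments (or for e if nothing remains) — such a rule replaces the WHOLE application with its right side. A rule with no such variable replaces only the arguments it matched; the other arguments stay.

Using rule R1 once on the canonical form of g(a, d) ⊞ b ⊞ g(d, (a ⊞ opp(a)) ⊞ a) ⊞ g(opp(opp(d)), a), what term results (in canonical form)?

Canonical form:  b ⊞ g(a, d) ⊞ g(d, a) ⊞ g(d, a)
Match R1:  consume b, g(a, d)
New term:  g(a, g(c, c)) ⊞ g(d, a) ⊞ g(d, a)

Answer: g(a, g(c, c)) ⊞ g(d, a) ⊞ g(d, a)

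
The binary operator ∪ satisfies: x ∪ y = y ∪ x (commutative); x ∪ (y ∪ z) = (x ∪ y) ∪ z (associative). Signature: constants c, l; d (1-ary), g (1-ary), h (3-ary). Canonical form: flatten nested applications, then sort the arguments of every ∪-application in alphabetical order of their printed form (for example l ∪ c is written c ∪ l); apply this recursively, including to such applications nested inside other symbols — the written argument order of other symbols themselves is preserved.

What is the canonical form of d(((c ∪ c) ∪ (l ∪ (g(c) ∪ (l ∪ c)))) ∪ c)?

Answer: d(c ∪ c ∪ c ∪ c ∪ g(c) ∪ l ∪ l)

Derivation:
Descend into:  ((c ∪ c) ∪ (l ∪ (g(c) ∪ (l ∪ c)))) ∪ c
Un-nest:  c ∪ c ∪ l ∪ g(c) ∪ l ∪ c ∪ c
Sort arguments:  c ∪ c ∪ c ∪ c ∪ g(c) ∪ l ∪ l
Reassemble:  d(c ∪ c ∪ c ∪ c ∪ g(c) ∪ l ∪ l)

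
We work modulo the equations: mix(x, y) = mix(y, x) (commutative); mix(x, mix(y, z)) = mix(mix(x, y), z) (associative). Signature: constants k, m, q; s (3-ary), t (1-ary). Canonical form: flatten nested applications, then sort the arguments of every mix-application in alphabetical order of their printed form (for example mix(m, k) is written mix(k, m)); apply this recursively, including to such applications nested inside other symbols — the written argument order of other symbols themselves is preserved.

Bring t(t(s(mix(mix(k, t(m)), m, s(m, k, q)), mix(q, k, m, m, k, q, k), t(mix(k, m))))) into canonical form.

Answer: t(t(s(mix(k, m, s(m, k, q), t(m)), mix(k, k, k, m, m, q, q), t(mix(k, m)))))

Derivation:
Focus inside:  mix(mix(k, t(m)), m, s(m, k, q))
Un-nest:  mix(k, t(m), m, s(m, k, q))
Sort arguments:  mix(k, m, s(m, k, q), t(m))
Reassemble:  t(t(s(mix(k, m, s(m, k, q), t(m)), mix(k, k, k, m, m, q, q), t(mix(k, m)))))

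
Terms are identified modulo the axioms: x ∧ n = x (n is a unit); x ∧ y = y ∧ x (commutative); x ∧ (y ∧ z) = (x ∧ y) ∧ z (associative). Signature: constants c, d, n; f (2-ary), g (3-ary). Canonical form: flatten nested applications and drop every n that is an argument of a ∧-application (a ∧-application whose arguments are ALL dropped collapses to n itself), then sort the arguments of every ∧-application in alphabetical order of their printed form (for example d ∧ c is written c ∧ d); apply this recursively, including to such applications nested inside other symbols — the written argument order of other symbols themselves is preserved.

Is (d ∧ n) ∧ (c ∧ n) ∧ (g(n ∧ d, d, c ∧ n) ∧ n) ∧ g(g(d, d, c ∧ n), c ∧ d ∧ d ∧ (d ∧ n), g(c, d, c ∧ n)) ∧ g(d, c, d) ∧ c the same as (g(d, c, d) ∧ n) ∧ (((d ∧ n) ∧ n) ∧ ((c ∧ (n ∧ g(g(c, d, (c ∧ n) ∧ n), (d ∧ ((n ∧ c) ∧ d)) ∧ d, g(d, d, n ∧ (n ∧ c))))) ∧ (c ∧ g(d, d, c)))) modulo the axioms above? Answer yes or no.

Answer: no — c ∧ c ∧ d ∧ g(d, c, d) ∧ g(d, d, c) ∧ g(g(d, d, c), c ∧ d ∧ d ∧ d, g(c, d, c)) vs c ∧ c ∧ d ∧ g(d, c, d) ∧ g(d, d, c) ∧ g(g(c, d, c), c ∧ d ∧ d ∧ d, g(d, d, c))

Derivation:
Left:  (d ∧ n) ∧ (c ∧ n) ∧ (g(n ∧ d, d, c ∧ n) ∧ n) ∧ g(g(d, d, c ∧ n), c ∧ d ∧ d ∧ (d ∧ n), g(c, d, c ∧ n)) ∧ g(d, c, d) ∧ c
  Merge nested applications:  d ∧ n ∧ c ∧ n ∧ g(n ∧ d, d, c ∧ n) ∧ n ∧ g(g(d, d, c ∧ n), c ∧ d ∧ d ∧ (d ∧ n), g(c, d, c ∧ n)) ∧ g(d, c, d) ∧ c
  Simplify inside:  g(n ∧ d, d, c ∧ n)  →  g(d, d, c)
  Inside:  g(g(d, d, c ∧ n), c ∧ d ∧ d ∧ (d ∧ n), g(c, d, c ∧ n))  →  g(g(d, d, c), c ∧ d ∧ d ∧ d, g(c, d, c))
  Units out:  drop n (×3)
  Sort:  c ∧ c ∧ d ∧ g(d, c, d) ∧ g(d, d, c) ∧ g(g(d, d, c), c ∧ d ∧ d ∧ d, g(c, d, c))
Right:  (g(d, c, d) ∧ n) ∧ (((d ∧ n) ∧ n) ∧ ((c ∧ (n ∧ g(g(c, d, (c ∧ n) ∧ n), (d ∧ ((n ∧ c) ∧ d)) ∧ d, g(d, d, n ∧ (n ∧ c))))) ∧ (c ∧ g(d, d, c))))
  Un-nest:  g(d, c, d) ∧ n ∧ d ∧ n ∧ n ∧ c ∧ n ∧ g(g(c, d, (c ∧ n) ∧ n), (d ∧ ((n ∧ c) ∧ d)) ∧ d, g(d, d, n ∧ (n ∧ c))) ∧ c ∧ g(d, d, c)
  Simplify inside:  g(g(c, d, (c ∧ n) ∧ n), (d ∧ ((n ∧ c) ∧ d)) ∧ d, g(d, d, n ∧ (n ∧ c)))  →  g(g(c, d, c), c ∧ d ∧ d ∧ d, g(d, d, c))
  Drop the unit:  drop n (×4)
  Sort:  c ∧ c ∧ d ∧ g(d, c, d) ∧ g(d, d, c) ∧ g(g(c, d, c), c ∧ d ∧ d ∧ d, g(d, d, c))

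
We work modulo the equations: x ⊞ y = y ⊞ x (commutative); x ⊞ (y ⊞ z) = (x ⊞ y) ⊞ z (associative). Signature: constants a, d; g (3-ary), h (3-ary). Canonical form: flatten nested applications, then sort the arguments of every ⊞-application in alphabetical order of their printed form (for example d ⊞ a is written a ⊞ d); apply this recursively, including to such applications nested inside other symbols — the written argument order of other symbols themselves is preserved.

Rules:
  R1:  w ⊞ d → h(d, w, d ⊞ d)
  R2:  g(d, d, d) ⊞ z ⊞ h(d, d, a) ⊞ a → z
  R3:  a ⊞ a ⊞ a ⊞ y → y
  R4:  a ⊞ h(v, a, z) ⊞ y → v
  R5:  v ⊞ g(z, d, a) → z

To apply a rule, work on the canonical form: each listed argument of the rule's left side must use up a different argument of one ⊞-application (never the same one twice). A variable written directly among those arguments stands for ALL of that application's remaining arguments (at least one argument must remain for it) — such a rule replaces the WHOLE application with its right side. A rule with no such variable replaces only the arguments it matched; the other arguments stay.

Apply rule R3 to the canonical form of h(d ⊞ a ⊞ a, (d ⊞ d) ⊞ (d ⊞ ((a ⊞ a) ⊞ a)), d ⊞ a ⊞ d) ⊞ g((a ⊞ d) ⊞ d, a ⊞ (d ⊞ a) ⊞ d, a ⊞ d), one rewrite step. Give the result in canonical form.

Answer: g(a ⊞ d ⊞ d, a ⊞ a ⊞ d ⊞ d, a ⊞ d) ⊞ h(a ⊞ a ⊞ d, d ⊞ d ⊞ d, a ⊞ d ⊞ d)

Derivation:
Canonical form:  g(a ⊞ d ⊞ d, a ⊞ a ⊞ d ⊞ d, a ⊞ d) ⊞ h(a ⊞ a ⊞ d, a ⊞ a ⊞ a ⊞ d ⊞ d ⊞ d, a ⊞ d ⊞ d)
R3 matches:  uses a, a, a;  y := d ⊞ d ⊞ d
The variable takes the whole remainder — replace the entire application.
New term:  g(a ⊞ d ⊞ d, a ⊞ a ⊞ d ⊞ d, a ⊞ d) ⊞ h(a ⊞ a ⊞ d, d ⊞ d ⊞ d, a ⊞ d ⊞ d)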